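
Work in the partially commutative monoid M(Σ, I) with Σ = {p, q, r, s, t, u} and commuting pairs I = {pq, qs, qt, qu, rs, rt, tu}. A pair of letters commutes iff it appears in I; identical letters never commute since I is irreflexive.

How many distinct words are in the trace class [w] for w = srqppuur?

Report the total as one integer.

piece 0:s — minimal
piece 1:r — minimal
piece 2:q rests on {1:r}
piece 3:p rests on {0:s, 1:r}
piece 4:p rests on {3:p}
piece 5:u rests on {4:p}
piece 6:u rests on {5:u}
piece 7:r rests on {2:q, 6:u}
minimal pieces: {0:s, 1:r}
ways to finish when only these pieces remain (= sum over removing one remaining piece with nothing left below it):
  1 left: {7}→1
  2 left: {2,7}→1  {6,7}→1
  3 left: {2,6,7}→2  {5,6,7}→1
  4 left: {2,5,6,7}→3  {4,5,6,7}→1
  5 left: {2,4,5,6,7}→4  {3,4,5,6,7}→1
  6 left: {0,3,4,5,6,7}→1  {2,3,4,5,6,7}→5
  placing 0:s first → 5 extensions
  placing 1:r first → 6 extensions
total linear extensions = 11

11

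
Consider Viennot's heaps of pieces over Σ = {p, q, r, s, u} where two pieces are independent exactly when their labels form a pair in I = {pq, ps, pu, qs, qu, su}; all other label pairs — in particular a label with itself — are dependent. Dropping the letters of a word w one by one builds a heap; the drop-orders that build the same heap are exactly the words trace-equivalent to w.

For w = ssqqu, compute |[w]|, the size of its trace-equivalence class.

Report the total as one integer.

0(s) covers ∅
1(s) covers 0:s
2(q) covers ∅
3(q) covers 2:q
4(u) covers ∅
floor of heap: 0:s, 2:q, 4:u
completions by unplaced set U, small U first (add the entries for U minus each lowest piece of U):
  |U|=1: {1}:1  {3}:1  {4}:1
  |U|=2: {0,1}:1  {1,3}:2  {1,4}:2  {2,3}:1  {3,4}:2
  |U|=3: {0,1,3}:3  {0,1,4}:3  {1,2,3}:3  {1,3,4}:6  {2,3,4}:3
  start at 0(s): 12
  start at 2(q): 12
  start at 4(u): 6
sum over floor = 30

30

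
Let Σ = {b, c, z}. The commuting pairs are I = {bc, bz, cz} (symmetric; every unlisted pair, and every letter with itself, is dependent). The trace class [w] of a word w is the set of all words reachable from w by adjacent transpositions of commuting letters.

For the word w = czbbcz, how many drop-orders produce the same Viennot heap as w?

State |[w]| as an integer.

piece 0:c — minimal
piece 1:z — minimal
piece 2:b — minimal
piece 3:b rests on {2:b}
piece 4:c rests on {0:c}
piece 5:z rests on {1:z}
minimal pieces: {0:c, 1:z, 2:b}
ways to finish when only these pieces remain (= sum over removing one remaining piece with nothing left below it):
  1 left: {3}→1  {4}→1  {5}→1
  2 left: {0,4}→1  {1,5}→1  {2,3}→1  {3,4}→2  {3,5}→2  {4,5}→2
  3 left: {0,3,4}→3  {0,4,5}→3  {1,3,5}→3  {1,4,5}→3  {2,3,4}→3  {2,3,5}→3  {3,4,5}→6
  4 left: {0,1,4,5}→6  {0,2,3,4}→6  {0,3,4,5}→12  {1,2,3,5}→6  {1,3,4,5}→12  {2,3,4,5}→12
  placing 0:c first → 30 extensions
  placing 1:z first → 30 extensions
  placing 2:b first → 30 extensions
total linear extensions = 90

90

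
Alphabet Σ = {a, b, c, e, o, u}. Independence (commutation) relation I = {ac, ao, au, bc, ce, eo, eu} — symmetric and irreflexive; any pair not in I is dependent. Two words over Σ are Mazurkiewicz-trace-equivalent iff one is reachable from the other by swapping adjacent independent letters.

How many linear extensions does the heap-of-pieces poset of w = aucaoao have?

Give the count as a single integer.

35

#0=a has no predecessor
#1=u has no predecessor
#2=c depends on [1:u]
#3=a depends on [0:a]
#4=o depends on [2:c]
#5=a depends on [3:a]
#6=o depends on [4:o]
sources: [0:a, 1:u]
N(rest) = Σ N(rest − s) over sources s of rest; N(one piece) = 1:
  size 1 → [5]=1  [6]=1
  size 2 → [3,5]=1  [4,6]=1  [5,6]=2
  size 3 → [0,3,5]=1  [2,4,6]=1  [3,5,6]=3  [4,5,6]=3
  size 4 → [0,3,5,6]=4  [1,2,4,6]=1  [2,4,5,6]=4  [3,4,5,6]=6
  size 5 → [0,3,4,5,6]=10  [1,2,4,5,6]=5  [2,3,4,5,6]=10
  first=0(a) contributes 15
  first=1(u) contributes 20
|[w]| = 35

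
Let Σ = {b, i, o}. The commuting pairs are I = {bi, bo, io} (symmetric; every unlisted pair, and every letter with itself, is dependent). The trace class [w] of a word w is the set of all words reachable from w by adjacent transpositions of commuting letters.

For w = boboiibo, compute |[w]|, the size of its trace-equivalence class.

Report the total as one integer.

drop 0:b onto floor
drop 1:o onto floor
drop 2:b onto {0:b}
drop 3:o onto {1:o}
drop 4:i onto floor
drop 5:i onto {4:i}
drop 6:b onto {2:b}
drop 7:o onto {3:o}
ground layer = {0:b, 1:o, 4:i}
drop-orders for the pieces not yet dropped (sum over which currently-grounded one goes next):
  1 to go: {5} 1  {6} 1  {7} 1
  2 to go: {2,6} 1  {3,7} 1  {4,5} 1  {5,6} 2  {5,7} 2  {6,7} 2
  3 to go: {0,2,6} 1  {1,3,7} 1  {2,5,6} 3  {2,6,7} 3  {3,5,7} 3  {3,6,7} 3  {4,5,6} 3  {4,5,7} 3  {5,6,7} 6
  4 to go: {0,2,5,6} 4  {0,2,6,7} 4  {1,3,5,7} 4  {1,3,6,7} 4  {2,3,6,7} 6  {2,4,5,6} 6  {2,5,6,7} 12  {3,4,5,7} 6  {3,5,6,7} 12  {4,5,6,7} 12
  5 to go: {0,2,3,6,7} 10  {0,2,4,5,6} 10  {0,2,5,6,7} 20  {1,2,3,6,7} 10  {1,3,4,5,7} 10  {1,3,5,6,7} 20  {2,3,5,6,7} 30  {2,4,5,6,7} 30  {3,4,5,6,7} 30
  6 to go: {0,1,2,3,6,7} 20  {0,2,3,5,6,7} 60  {0,2,4,5,6,7} 60  {1,2,3,5,6,7} 60  {1,3,4,5,6,7} 60  {2,3,4,5,6,7} 90
  if 0:b drops first: 210 orders
  if 1:o drops first: 210 orders
  if 4:i drops first: 140 orders
heap linearizations: 560

560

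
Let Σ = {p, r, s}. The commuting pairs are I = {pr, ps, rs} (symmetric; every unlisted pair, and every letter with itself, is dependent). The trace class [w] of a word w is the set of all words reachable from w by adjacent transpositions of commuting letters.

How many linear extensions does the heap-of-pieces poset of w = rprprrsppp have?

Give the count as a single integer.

1260

#0=r has no predecessor
#1=p has no predecessor
#2=r depends on [0:r]
#3=p depends on [1:p]
#4=r depends on [2:r]
#5=r depends on [4:r]
#6=s has no predecessor
#7=p depends on [3:p]
#8=p depends on [7:p]
#9=p depends on [8:p]
sources: [0:r, 1:p, 6:s]
N(rest) = Σ N(rest − s) over sources s of rest; N(one piece) = 1:
  size 1 → [5]=1  [6]=1  [9]=1
  size 2 → [4,5]=1  [5,6]=2  [5,9]=2  [6,9]=2  [8,9]=1
  size 3 → [2,4,5]=1  [4,5,6]=3  [4,5,9]=3  [5,6,9]=6  [5,8,9]=3  [6,8,9]=3  [7,8,9]=1
  size 4 → [0,2,4,5]=1  [2,4,5,6]=4  [2,4,5,9]=4  [3,7,8,9]=1  [4,5,6,9]=12  [4,5,8,9]=6  [5,6,8,9]=12  [5,7,8,9]=4  [6,7,8,9]=4
  size 5 → [0,2,4,5,6]=5  [0,2,4,5,9]=5  [1,3,7,8,9]=1  [2,4,5,6,9]=20  [2,4,5,8,9]=10  [3,5,7,8,9]=5  [3,6,7,8,9]=5  [4,5,6,8,9]=30  [4,5,7,8,9]=10  [5,6,7,8,9]=20
  size 6 → [0,2,4,5,6,9]=30  [0,2,4,5,8,9]=15  [1,3,5,7,8,9]=6  [1,3,6,7,8,9]=6  [2,4,5,6,8,9]=60  [2,4,5,7,8,9]=20  [3,4,5,7,8,9]=15  [3,5,6,7,8,9]=30  [4,5,6,7,8,9]=60
  size 7 → [0,2,4,5,6,8,9]=105  [0,2,4,5,7,8,9]=35  [1,3,4,5,7,8,9]=21  [1,3,5,6,7,8,9]=42  [2,3,4,5,7,8,9]=35  [2,4,5,6,7,8,9]=140  [3,4,5,6,7,8,9]=105
  size 8 → [0,2,3,4,5,7,8,9]=70  [0,2,4,5,6,7,8,9]=280  [1,2,3,4,5,7,8,9]=56  [1,3,4,5,6,7,8,9]=168  [2,3,4,5,6,7,8,9]=280
  first=0(r) contributes 504
  first=1(p) contributes 630
  first=6(s) contributes 126
|[w]| = 1260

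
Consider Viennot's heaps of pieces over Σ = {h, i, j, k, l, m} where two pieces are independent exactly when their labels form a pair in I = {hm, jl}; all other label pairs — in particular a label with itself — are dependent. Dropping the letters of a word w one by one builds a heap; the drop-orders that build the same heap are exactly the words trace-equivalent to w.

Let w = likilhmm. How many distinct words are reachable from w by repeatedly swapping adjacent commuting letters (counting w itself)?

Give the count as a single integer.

3

0(l) covers ∅
1(i) covers 0:l
2(k) covers 1:i
3(i) covers 2:k
4(l) covers 3:i
5(h) covers 4:l
6(m) covers 4:l
7(m) covers 6:m
floor of heap: 0:l
completions by unplaced set U, small U first (add the entries for U minus each lowest piece of U):
  |U|=1: {5}:1  {7}:1
  |U|=2: {5,7}:2  {6,7}:1
  |U|=3: {5,6,7}:3
  |U|=4: {4,5,6,7}:3
  |U|=5: {3,4,5,6,7}:3
  |U|=6: {2,3,4,5,6,7}:3
  start at 0(l): 3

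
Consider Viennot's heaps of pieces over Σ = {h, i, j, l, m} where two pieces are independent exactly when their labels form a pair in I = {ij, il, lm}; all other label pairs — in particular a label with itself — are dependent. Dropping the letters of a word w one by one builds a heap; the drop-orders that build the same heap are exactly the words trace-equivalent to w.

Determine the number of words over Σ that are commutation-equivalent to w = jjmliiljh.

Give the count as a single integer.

piece 0:j — minimal
piece 1:j rests on {0:j}
piece 2:m rests on {1:j}
piece 3:l rests on {1:j}
piece 4:i rests on {2:m}
piece 5:i rests on {4:i}
piece 6:l rests on {3:l}
piece 7:j rests on {2:m, 6:l}
piece 8:h rests on {5:i, 7:j}
minimal pieces: {0:j}
ways to finish when only these pieces remain (= sum over removing one remaining piece with nothing left below it):
  1 left: {8}→1
  2 left: {5,8}→1  {7,8}→1
  3 left: {4,5,8}→1  {5,7,8}→2  {6,7,8}→1
  4 left: {3,6,7,8}→1  {4,5,7,8}→3  {5,6,7,8}→3
  5 left: {2,4,5,7,8}→3  {3,5,6,7,8}→4  {4,5,6,7,8}→6
  6 left: {2,4,5,6,7,8}→9  {3,4,5,6,7,8}→10
  7 left: {2,3,4,5,6,7,8}→19
  placing 0:j first → 19 extensions

19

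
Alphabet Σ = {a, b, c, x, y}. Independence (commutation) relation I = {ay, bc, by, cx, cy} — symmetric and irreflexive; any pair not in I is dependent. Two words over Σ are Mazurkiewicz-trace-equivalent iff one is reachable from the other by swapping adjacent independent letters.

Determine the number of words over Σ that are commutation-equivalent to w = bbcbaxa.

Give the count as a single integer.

4

drop 0:b onto floor
drop 1:b onto {0:b}
drop 2:c onto floor
drop 3:b onto {1:b}
drop 4:a onto {2:c, 3:b}
drop 5:x onto {4:a}
drop 6:a onto {5:x}
ground layer = {0:b, 2:c}
drop-orders for the pieces not yet dropped (sum over which currently-grounded one goes next):
  1 to go: {6} 1
  2 to go: {5,6} 1
  3 to go: {4,5,6} 1
  4 to go: {2,4,5,6} 1  {3,4,5,6} 1
  5 to go: {1,3,4,5,6} 1  {2,3,4,5,6} 2
  if 0:b drops first: 3 orders
  if 2:c drops first: 1 orders
heap linearizations: 4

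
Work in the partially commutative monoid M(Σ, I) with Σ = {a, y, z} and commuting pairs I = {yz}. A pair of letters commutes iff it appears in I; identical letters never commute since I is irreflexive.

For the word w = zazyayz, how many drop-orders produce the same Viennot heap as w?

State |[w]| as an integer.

4

0(z) covers ∅
1(a) covers 0:z
2(z) covers 1:a
3(y) covers 1:a
4(a) covers 2:z, 3:y
5(y) covers 4:a
6(z) covers 4:a
floor of heap: 0:z
completions by unplaced set U, small U first (add the entries for U minus each lowest piece of U):
  |U|=1: {5}:1  {6}:1
  |U|=2: {5,6}:2
  |U|=3: {4,5,6}:2
  |U|=4: {2,4,5,6}:2  {3,4,5,6}:2
  |U|=5: {2,3,4,5,6}:4
  start at 0(z): 4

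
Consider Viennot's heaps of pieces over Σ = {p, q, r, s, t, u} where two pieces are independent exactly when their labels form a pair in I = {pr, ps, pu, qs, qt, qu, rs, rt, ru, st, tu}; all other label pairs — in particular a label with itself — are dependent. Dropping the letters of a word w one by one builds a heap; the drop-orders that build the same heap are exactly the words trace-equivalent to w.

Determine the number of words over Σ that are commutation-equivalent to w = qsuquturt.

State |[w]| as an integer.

1260

drop 0:q onto floor
drop 1:s onto floor
drop 2:u onto {1:s}
drop 3:q onto {0:q}
drop 4:u onto {2:u}
drop 5:t onto floor
drop 6:u onto {4:u}
drop 7:r onto {3:q}
drop 8:t onto {5:t}
ground layer = {0:q, 1:s, 5:t}
drop-orders for the pieces not yet dropped (sum over which currently-grounded one goes next):
  1 to go: {6} 1  {7} 1  {8} 1
  2 to go: {3,7} 1  {4,6} 1  {5,8} 1  {6,7} 2  {6,8} 2  {7,8} 2
  3 to go: {0,3,7} 1  {2,4,6} 1  {3,6,7} 3  {3,7,8} 3  {4,6,7} 3  {4,6,8} 3  {5,6,8} 3  {5,7,8} 3  {6,7,8} 6
  4 to go: {0,3,6,7} 4  {0,3,7,8} 4  {1,2,4,6} 1  {2,4,6,7} 4  {2,4,6,8} 4  {3,4,6,7} 6  {3,5,7,8} 6  {3,6,7,8} 12  {4,5,6,8} 6  {4,6,7,8} 12  {5,6,7,8} 12
  5 to go: {0,3,4,6,7} 10  {0,3,5,7,8} 10  {0,3,6,7,8} 20  {1,2,4,6,7} 5  {1,2,4,6,8} 5  {2,3,4,6,7} 10  {2,4,5,6,8} 10  {2,4,6,7,8} 20  {3,4,6,7,8} 30  {3,5,6,7,8} 30  {4,5,6,7,8} 30
  6 to go: {0,2,3,4,6,7} 20  {0,3,4,6,7,8} 60  {0,3,5,6,7,8} 60  {1,2,3,4,6,7} 15  {1,2,4,5,6,8} 15  {1,2,4,6,7,8} 30  {2,3,4,6,7,8} 60  {2,4,5,6,7,8} 60  {3,4,5,6,7,8} 90
  7 to go: {0,1,2,3,4,6,7} 35  {0,2,3,4,6,7,8} 140  {0,3,4,5,6,7,8} 210  {1,2,3,4,6,7,8} 105  {1,2,4,5,6,7,8} 105  {2,3,4,5,6,7,8} 210
  if 0:q drops first: 420 orders
  if 1:s drops first: 560 orders
  if 5:t drops first: 280 orders
heap linearizations: 1260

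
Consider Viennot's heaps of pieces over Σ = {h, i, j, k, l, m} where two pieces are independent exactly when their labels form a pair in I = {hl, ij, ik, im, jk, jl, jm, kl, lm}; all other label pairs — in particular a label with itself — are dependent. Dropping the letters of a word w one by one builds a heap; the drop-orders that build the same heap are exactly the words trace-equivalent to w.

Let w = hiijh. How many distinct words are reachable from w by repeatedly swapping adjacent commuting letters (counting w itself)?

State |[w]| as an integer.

#0=h has no predecessor
#1=i depends on [0:h]
#2=i depends on [1:i]
#3=j depends on [0:h]
#4=h depends on [2:i, 3:j]
sources: [0:h]
N(rest) = Σ N(rest − s) over sources s of rest; N(one piece) = 1:
  size 1 → [4]=1
  size 2 → [2,4]=1  [3,4]=1
  size 3 → [1,2,4]=1  [2,3,4]=2
  first=0(h) contributes 3

3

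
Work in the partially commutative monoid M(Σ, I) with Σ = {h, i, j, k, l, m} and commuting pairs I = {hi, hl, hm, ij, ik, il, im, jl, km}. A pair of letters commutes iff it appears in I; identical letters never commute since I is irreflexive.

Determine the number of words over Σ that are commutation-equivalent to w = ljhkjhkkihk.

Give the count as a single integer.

33

#0=l has no predecessor
#1=j has no predecessor
#2=h depends on [1:j]
#3=k depends on [0:l, 2:h]
#4=j depends on [3:k]
#5=h depends on [4:j]
#6=k depends on [5:h]
#7=k depends on [6:k]
#8=i has no predecessor
#9=h depends on [7:k]
#10=k depends on [9:h]
sources: [0:l, 1:j, 8:i]
N(rest) = Σ N(rest − s) over sources s of rest; N(one piece) = 1:
  size 1 → [8]=1  [10]=1
  size 2 → [8,10]=2  [9,10]=1
  size 3 → [7,9,10]=1  [8,9,10]=3
  size 4 → [6,7,9,10]=1  [7,8,9,10]=4
  size 5 → [5,6,7,9,10]=1  [6,7,8,9,10]=5
  size 6 → [4,5,6,7,9,10]=1  [5,6,7,8,9,10]=6
  size 7 → [3,4,5,6,7,9,10]=1  [4,5,6,7,8,9,10]=7
  size 8 → [0,3,4,5,6,7,9,10]=1  [2,3,4,5,6,7,9,10]=1  [3,4,5,6,7,8,9,10]=8
  size 9 → [0,2,3,4,5,6,7,9,10]=2  [0,3,4,5,6,7,8,9,10]=9  [1,2,3,4,5,6,7,9,10]=1  [2,3,4,5,6,7,8,9,10]=9
  first=0(l) contributes 10
  first=1(j) contributes 20
  first=8(i) contributes 3
|[w]| = 33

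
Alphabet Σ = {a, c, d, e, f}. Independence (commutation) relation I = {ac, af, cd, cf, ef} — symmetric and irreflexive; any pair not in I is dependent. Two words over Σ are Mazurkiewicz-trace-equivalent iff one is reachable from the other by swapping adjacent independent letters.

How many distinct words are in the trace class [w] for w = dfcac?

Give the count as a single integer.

drop 0:d onto floor
drop 1:f onto {0:d}
drop 2:c onto floor
drop 3:a onto {0:d}
drop 4:c onto {2:c}
ground layer = {0:d, 2:c}
drop-orders for the pieces not yet dropped (sum over which currently-grounded one goes next):
  1 to go: {1} 1  {3} 1  {4} 1
  2 to go: {1,3} 2  {1,4} 2  {2,4} 1  {3,4} 2
  3 to go: {0,1,3} 2  {1,2,4} 3  {1,3,4} 6  {2,3,4} 3
  if 0:d drops first: 12 orders
  if 2:c drops first: 8 orders
heap linearizations: 20

20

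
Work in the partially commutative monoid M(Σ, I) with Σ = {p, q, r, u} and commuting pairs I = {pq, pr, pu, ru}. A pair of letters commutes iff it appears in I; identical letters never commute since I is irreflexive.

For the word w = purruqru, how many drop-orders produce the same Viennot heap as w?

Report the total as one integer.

96

0(p) covers ∅
1(u) covers ∅
2(r) covers ∅
3(r) covers 2:r
4(u) covers 1:u
5(q) covers 3:r, 4:u
6(r) covers 5:q
7(u) covers 5:q
floor of heap: 0:p, 1:u, 2:r
completions by unplaced set U, small U first (add the entries for U minus each lowest piece of U):
  |U|=1: {0}:1  {6}:1  {7}:1
  |U|=2: {0,6}:2  {0,7}:2  {6,7}:2
  |U|=3: {0,6,7}:6  {5,6,7}:2
  |U|=4: {0,5,6,7}:8  {3,5,6,7}:2  {4,5,6,7}:2
  |U|=5: {0,3,5,6,7}:10  {0,4,5,6,7}:10  {1,4,5,6,7}:2  {2,3,5,6,7}:2  {3,4,5,6,7}:4
  |U|=6: {0,1,4,5,6,7}:12  {0,2,3,5,6,7}:12  {0,3,4,5,6,7}:24  {1,3,4,5,6,7}:6  {2,3,4,5,6,7}:6
  start at 0(p): 12
  start at 1(u): 42
  start at 2(r): 42
sum over floor = 96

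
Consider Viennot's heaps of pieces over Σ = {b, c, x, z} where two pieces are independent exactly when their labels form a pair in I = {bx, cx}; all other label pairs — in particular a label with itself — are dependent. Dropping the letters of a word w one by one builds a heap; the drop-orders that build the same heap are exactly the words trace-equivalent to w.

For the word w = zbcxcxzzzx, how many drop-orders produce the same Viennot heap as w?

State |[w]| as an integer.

#0=z has no predecessor
#1=b depends on [0:z]
#2=c depends on [1:b]
#3=x depends on [0:z]
#4=c depends on [2:c]
#5=x depends on [3:x]
#6=z depends on [4:c, 5:x]
#7=z depends on [6:z]
#8=z depends on [7:z]
#9=x depends on [8:z]
sources: [0:z]
N(rest) = Σ N(rest − s) over sources s of rest; N(one piece) = 1:
  size 1 → [9]=1
  size 2 → [8,9]=1
  size 3 → [7,8,9]=1
  size 4 → [6,7,8,9]=1
  size 5 → [4,6,7,8,9]=1  [5,6,7,8,9]=1
  size 6 → [2,4,6,7,8,9]=1  [3,5,6,7,8,9]=1  [4,5,6,7,8,9]=2
  size 7 → [1,2,4,6,7,8,9]=1  [2,4,5,6,7,8,9]=3  [3,4,5,6,7,8,9]=3
  size 8 → [1,2,4,5,6,7,8,9]=4  [2,3,4,5,6,7,8,9]=6
  first=0(z) contributes 10

10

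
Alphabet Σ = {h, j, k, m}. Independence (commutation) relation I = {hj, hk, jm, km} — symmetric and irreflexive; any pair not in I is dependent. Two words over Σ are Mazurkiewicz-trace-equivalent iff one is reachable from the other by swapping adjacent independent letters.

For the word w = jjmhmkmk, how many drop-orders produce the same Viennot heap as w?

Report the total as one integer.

0(j) covers ∅
1(j) covers 0:j
2(m) covers ∅
3(h) covers 2:m
4(m) covers 3:h
5(k) covers 1:j
6(m) covers 4:m
7(k) covers 5:k
floor of heap: 0:j, 2:m
completions by unplaced set U, small U first (add the entries for U minus each lowest piece of U):
  |U|=1: {6}:1  {7}:1
  |U|=2: {4,6}:1  {5,7}:1  {6,7}:2
  |U|=3: {1,5,7}:1  {3,4,6}:1  {4,6,7}:3  {5,6,7}:3
  |U|=4: {0,1,5,7}:1  {1,5,6,7}:4  {2,3,4,6}:1  {3,4,6,7}:4  {4,5,6,7}:6
  |U|=5: {0,1,5,6,7}:5  {1,4,5,6,7}:10  {2,3,4,6,7}:5  {3,4,5,6,7}:10
  |U|=6: {0,1,4,5,6,7}:15  {1,3,4,5,6,7}:20  {2,3,4,5,6,7}:15
  start at 0(j): 35
  start at 2(m): 35
sum over floor = 70

70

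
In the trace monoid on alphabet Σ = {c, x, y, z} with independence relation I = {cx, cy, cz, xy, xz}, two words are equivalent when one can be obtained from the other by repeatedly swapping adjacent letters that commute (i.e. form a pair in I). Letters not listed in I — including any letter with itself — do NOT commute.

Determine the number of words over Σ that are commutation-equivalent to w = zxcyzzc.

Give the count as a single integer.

piece 0:z — minimal
piece 1:x — minimal
piece 2:c — minimal
piece 3:y rests on {0:z}
piece 4:z rests on {3:y}
piece 5:z rests on {4:z}
piece 6:c rests on {2:c}
minimal pieces: {0:z, 1:x, 2:c}
ways to finish when only these pieces remain (= sum over removing one remaining piece with nothing left below it):
  1 left: {1}→1  {5}→1  {6}→1
  2 left: {1,5}→2  {1,6}→2  {2,6}→1  {4,5}→1  {5,6}→2
  3 left: {1,2,6}→3  {1,4,5}→3  {1,5,6}→6  {2,5,6}→3  {3,4,5}→1  {4,5,6}→3
  4 left: {0,3,4,5}→1  {1,2,5,6}→12  {1,3,4,5}→4  {1,4,5,6}→12  {2,4,5,6}→6  {3,4,5,6}→4
  5 left: {0,1,3,4,5}→5  {0,3,4,5,6}→5  {1,2,4,5,6}→30  {1,3,4,5,6}→20  {2,3,4,5,6}→10
  placing 0:z first → 60 extensions
  placing 1:x first → 15 extensions
  placing 2:c first → 30 extensions
total linear extensions = 105

105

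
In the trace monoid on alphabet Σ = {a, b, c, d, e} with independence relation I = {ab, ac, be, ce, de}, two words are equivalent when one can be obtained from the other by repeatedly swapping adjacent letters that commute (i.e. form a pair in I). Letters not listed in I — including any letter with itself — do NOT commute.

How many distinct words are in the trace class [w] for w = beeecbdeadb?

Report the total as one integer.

70

piece 0:b — minimal
piece 1:e — minimal
piece 2:e rests on {1:e}
piece 3:e rests on {2:e}
piece 4:c rests on {0:b}
piece 5:b rests on {4:c}
piece 6:d rests on {5:b}
piece 7:e rests on {3:e}
piece 8:a rests on {6:d, 7:e}
piece 9:d rests on {8:a}
piece 10:b rests on {9:d}
minimal pieces: {0:b, 1:e}
ways to finish when only these pieces remain (= sum over removing one remaining piece with nothing left below it):
  1 left: {10}→1
  2 left: {9,10}→1
  3 left: {8,9,10}→1
  4 left: {6,8,9,10}→1  {7,8,9,10}→1
  5 left: {3,7,8,9,10}→1  {5,6,8,9,10}→1  {6,7,8,9,10}→2
  6 left: {2,3,7,8,9,10}→1  {3,6,7,8,9,10}→3  {4,5,6,8,9,10}→1  {5,6,7,8,9,10}→3
  7 left: {0,4,5,6,8,9,10}→1  {1,2,3,7,8,9,10}→1  {2,3,6,7,8,9,10}→4  {3,5,6,7,8,9,10}→6  {4,5,6,7,8,9,10}→4
  8 left: {0,4,5,6,7,8,9,10}→5  {1,2,3,6,7,8,9,10}→5  {2,3,5,6,7,8,9,10}→10  {3,4,5,6,7,8,9,10}→10
  9 left: {0,3,4,5,6,7,8,9,10}→15  {1,2,3,5,6,7,8,9,10}→15  {2,3,4,5,6,7,8,9,10}→20
  placing 0:b first → 35 extensions
  placing 1:e first → 35 extensions
total linear extensions = 70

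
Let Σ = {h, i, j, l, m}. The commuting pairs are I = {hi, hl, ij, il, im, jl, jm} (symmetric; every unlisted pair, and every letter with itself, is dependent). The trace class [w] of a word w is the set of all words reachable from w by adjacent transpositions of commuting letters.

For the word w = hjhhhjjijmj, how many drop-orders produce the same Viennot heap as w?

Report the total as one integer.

piece 0:h — minimal
piece 1:j rests on {0:h}
piece 2:h rests on {1:j}
piece 3:h rests on {2:h}
piece 4:h rests on {3:h}
piece 5:j rests on {4:h}
piece 6:j rests on {5:j}
piece 7:i — minimal
piece 8:j rests on {6:j}
piece 9:m rests on {4:h}
piece 10:j rests on {8:j}
minimal pieces: {0:h, 7:i}
ways to finish when only these pieces remain (= sum over removing one remaining piece with nothing left below it):
  1 left: {7}→1  {9}→1  {10}→1
  2 left: {7,9}→2  {7,10}→2  {8,10}→1  {9,10}→2
  3 left: {6,8,10}→1  {7,8,10}→3  {7,9,10}→6  {8,9,10}→3
  4 left: {5,6,8,10}→1  {6,7,8,10}→4  {6,8,9,10}→4  {7,8,9,10}→12
  5 left: {5,6,7,8,10}→5  {5,6,8,9,10}→5  {6,7,8,9,10}→20
  6 left: {4,5,6,8,9,10}→5  {5,6,7,8,9,10}→30
  7 left: {3,4,5,6,8,9,10}→5  {4,5,6,7,8,9,10}→35
  8 left: {2,3,4,5,6,8,9,10}→5  {3,4,5,6,7,8,9,10}→40
  9 left: {1,2,3,4,5,6,8,9,10}→5  {2,3,4,5,6,7,8,9,10}→45
  placing 0:h first → 50 extensions
  placing 7:i first → 5 extensions
total linear extensions = 55

55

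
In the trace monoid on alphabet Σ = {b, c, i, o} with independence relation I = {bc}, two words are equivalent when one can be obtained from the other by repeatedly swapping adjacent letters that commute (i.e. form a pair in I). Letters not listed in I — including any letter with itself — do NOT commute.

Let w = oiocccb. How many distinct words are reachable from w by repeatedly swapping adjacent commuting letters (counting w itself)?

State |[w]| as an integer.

4

drop 0:o onto floor
drop 1:i onto {0:o}
drop 2:o onto {1:i}
drop 3:c onto {2:o}
drop 4:c onto {3:c}
drop 5:c onto {4:c}
drop 6:b onto {2:o}
ground layer = {0:o}
drop-orders for the pieces not yet dropped (sum over which currently-grounded one goes next):
  1 to go: {5} 1  {6} 1
  2 to go: {4,5} 1  {5,6} 2
  3 to go: {3,4,5} 1  {4,5,6} 3
  4 to go: {3,4,5,6} 4
  5 to go: {2,3,4,5,6} 4
  if 0:o drops first: 4 orders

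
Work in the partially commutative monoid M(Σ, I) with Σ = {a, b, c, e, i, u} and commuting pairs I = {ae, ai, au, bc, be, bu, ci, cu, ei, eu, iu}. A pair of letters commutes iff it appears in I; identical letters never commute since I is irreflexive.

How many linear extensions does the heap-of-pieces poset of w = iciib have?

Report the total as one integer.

5

drop 0:i onto floor
drop 1:c onto floor
drop 2:i onto {0:i}
drop 3:i onto {2:i}
drop 4:b onto {3:i}
ground layer = {0:i, 1:c}
drop-orders for the pieces not yet dropped (sum over which currently-grounded one goes next):
  1 to go: {1} 1  {4} 1
  2 to go: {1,4} 2  {3,4} 1
  3 to go: {1,3,4} 3  {2,3,4} 1
  if 0:i drops first: 4 orders
  if 1:c drops first: 1 orders
heap linearizations: 5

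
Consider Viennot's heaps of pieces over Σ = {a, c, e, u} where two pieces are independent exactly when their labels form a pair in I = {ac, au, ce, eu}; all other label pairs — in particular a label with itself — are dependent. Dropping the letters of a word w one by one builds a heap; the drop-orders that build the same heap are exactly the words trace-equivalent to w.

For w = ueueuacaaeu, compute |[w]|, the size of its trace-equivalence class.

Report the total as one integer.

462

0(u) covers ∅
1(e) covers ∅
2(u) covers 0:u
3(e) covers 1:e
4(u) covers 2:u
5(a) covers 3:e
6(c) covers 4:u
7(a) covers 5:a
8(a) covers 7:a
9(e) covers 8:a
10(u) covers 6:c
floor of heap: 0:u, 1:e
completions by unplaced set U, small U first (add the entries for U minus each lowest piece of U):
  |U|=1: {9}:1  {10}:1
  |U|=2: {6,10}:1  {8,9}:1  {9,10}:2
  |U|=3: {4,6,10}:1  {6,9,10}:3  {7,8,9}:1  {8,9,10}:3
  |U|=4: {2,4,6,10}:1  {4,6,9,10}:4  {5,7,8,9}:1  {6,8,9,10}:6  {7,8,9,10}:4
  |U|=5: {0,2,4,6,10}:1  {2,4,6,9,10}:5  {3,5,7,8,9}:1  {4,6,8,9,10}:10  {5,7,8,9,10}:5  {6,7,8,9,10}:10
  |U|=6: {0,2,4,6,9,10}:6  {1,3,5,7,8,9}:1  {2,4,6,8,9,10}:15  {3,5,7,8,9,10}:6  {4,6,7,8,9,10}:20  {5,6,7,8,9,10}:15
  |U|=7: {0,2,4,6,8,9,10}:21  {1,3,5,7,8,9,10}:7  {2,4,6,7,8,9,10}:35  {3,5,6,7,8,9,10}:21  {4,5,6,7,8,9,10}:35
  |U|=8: {0,2,4,6,7,8,9,10}:56  {1,3,5,6,7,8,9,10}:28  {2,4,5,6,7,8,9,10}:70  {3,4,5,6,7,8,9,10}:56
  |U|=9: {0,2,4,5,6,7,8,9,10}:126  {1,3,4,5,6,7,8,9,10}:84  {2,3,4,5,6,7,8,9,10}:126
  start at 0(u): 210
  start at 1(e): 252
sum over floor = 462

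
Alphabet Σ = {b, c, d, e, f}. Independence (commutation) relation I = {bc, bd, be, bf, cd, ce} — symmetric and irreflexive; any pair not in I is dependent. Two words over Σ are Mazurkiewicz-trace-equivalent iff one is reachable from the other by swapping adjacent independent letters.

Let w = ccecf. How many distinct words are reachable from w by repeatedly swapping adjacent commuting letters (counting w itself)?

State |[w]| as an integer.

4

0(c) covers ∅
1(c) covers 0:c
2(e) covers ∅
3(c) covers 1:c
4(f) covers 2:e, 3:c
floor of heap: 0:c, 2:e
completions by unplaced set U, small U first (add the entries for U minus each lowest piece of U):
  |U|=1: {4}:1
  |U|=2: {2,4}:1  {3,4}:1
  |U|=3: {1,3,4}:1  {2,3,4}:2
  start at 0(c): 3
  start at 2(e): 1
sum over floor = 4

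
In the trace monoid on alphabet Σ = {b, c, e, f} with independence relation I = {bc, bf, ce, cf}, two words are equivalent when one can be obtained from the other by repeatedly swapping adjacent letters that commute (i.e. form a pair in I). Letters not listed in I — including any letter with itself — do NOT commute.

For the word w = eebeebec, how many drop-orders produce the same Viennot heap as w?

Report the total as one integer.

8

#0=e has no predecessor
#1=e depends on [0:e]
#2=b depends on [1:e]
#3=e depends on [2:b]
#4=e depends on [3:e]
#5=b depends on [4:e]
#6=e depends on [5:b]
#7=c has no predecessor
sources: [0:e, 7:c]
N(rest) = Σ N(rest − s) over sources s of rest; N(one piece) = 1:
  size 1 → [6]=1  [7]=1
  size 2 → [5,6]=1  [6,7]=2
  size 3 → [4,5,6]=1  [5,6,7]=3
  size 4 → [3,4,5,6]=1  [4,5,6,7]=4
  size 5 → [2,3,4,5,6]=1  [3,4,5,6,7]=5
  size 6 → [1,2,3,4,5,6]=1  [2,3,4,5,6,7]=6
  first=0(e) contributes 7
  first=7(c) contributes 1
|[w]| = 8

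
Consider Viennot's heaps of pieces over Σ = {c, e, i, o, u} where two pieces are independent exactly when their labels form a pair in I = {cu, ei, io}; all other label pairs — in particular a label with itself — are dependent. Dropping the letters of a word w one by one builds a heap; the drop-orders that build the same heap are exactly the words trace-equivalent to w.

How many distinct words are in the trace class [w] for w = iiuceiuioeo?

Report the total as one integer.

#0=i has no predecessor
#1=i depends on [0:i]
#2=u depends on [1:i]
#3=c depends on [1:i]
#4=e depends on [2:u, 3:c]
#5=i depends on [2:u, 3:c]
#6=u depends on [4:e, 5:i]
#7=i depends on [6:u]
#8=o depends on [6:u]
#9=e depends on [8:o]
#10=o depends on [9:e]
sources: [0:i]
N(rest) = Σ N(rest − s) over sources s of rest; N(one piece) = 1:
  size 1 → [7]=1  [10]=1
  size 2 → [7,10]=2  [9,10]=1
  size 3 → [7,9,10]=3  [8,9,10]=1
  size 4 → [7,8,9,10]=4
  size 5 → [6,7,8,9,10]=4
  size 6 → [4,6,7,8,9,10]=4  [5,6,7,8,9,10]=4
  size 7 → [4,5,6,7,8,9,10]=8
  size 8 → [2,4,5,6,7,8,9,10]=8  [3,4,5,6,7,8,9,10]=8
  size 9 → [2,3,4,5,6,7,8,9,10]=16
  first=0(i) contributes 16

16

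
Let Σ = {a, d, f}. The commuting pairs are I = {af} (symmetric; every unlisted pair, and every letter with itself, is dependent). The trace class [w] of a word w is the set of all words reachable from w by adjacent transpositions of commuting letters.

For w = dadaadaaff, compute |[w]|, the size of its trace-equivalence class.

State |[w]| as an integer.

0(d) covers ∅
1(a) covers 0:d
2(d) covers 1:a
3(a) covers 2:d
4(a) covers 3:a
5(d) covers 4:a
6(a) covers 5:d
7(a) covers 6:a
8(f) covers 5:d
9(f) covers 8:f
floor of heap: 0:d
completions by unplaced set U, small U first (add the entries for U minus each lowest piece of U):
  |U|=1: {7}:1  {9}:1
  |U|=2: {6,7}:1  {7,9}:2  {8,9}:1
  |U|=3: {6,7,9}:3  {7,8,9}:3
  |U|=4: {6,7,8,9}:6
  |U|=5: {5,6,7,8,9}:6
  |U|=6: {4,5,6,7,8,9}:6
  |U|=7: {3,4,5,6,7,8,9}:6
  |U|=8: {2,3,4,5,6,7,8,9}:6
  start at 0(d): 6

6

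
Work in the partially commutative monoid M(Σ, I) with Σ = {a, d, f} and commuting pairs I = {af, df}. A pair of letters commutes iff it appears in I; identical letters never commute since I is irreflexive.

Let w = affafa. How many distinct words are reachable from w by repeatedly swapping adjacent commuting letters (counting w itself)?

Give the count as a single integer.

20

drop 0:a onto floor
drop 1:f onto floor
drop 2:f onto {1:f}
drop 3:a onto {0:a}
drop 4:f onto {2:f}
drop 5:a onto {3:a}
ground layer = {0:a, 1:f}
drop-orders for the pieces not yet dropped (sum over which currently-grounded one goes next):
  1 to go: {4} 1  {5} 1
  2 to go: {2,4} 1  {3,5} 1  {4,5} 2
  3 to go: {0,3,5} 1  {1,2,4} 1  {2,4,5} 3  {3,4,5} 3
  4 to go: {0,3,4,5} 4  {1,2,4,5} 4  {2,3,4,5} 6
  if 0:a drops first: 10 orders
  if 1:f drops first: 10 orders
heap linearizations: 20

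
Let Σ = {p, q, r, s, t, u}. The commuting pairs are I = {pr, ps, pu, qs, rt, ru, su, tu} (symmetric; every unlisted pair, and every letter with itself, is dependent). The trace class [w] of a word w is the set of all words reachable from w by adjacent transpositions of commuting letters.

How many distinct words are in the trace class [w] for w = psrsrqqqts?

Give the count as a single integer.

5

0(p) covers ∅
1(s) covers ∅
2(r) covers 1:s
3(s) covers 2:r
4(r) covers 3:s
5(q) covers 0:p, 4:r
6(q) covers 5:q
7(q) covers 6:q
8(t) covers 7:q
9(s) covers 8:t
floor of heap: 0:p, 1:s
completions by unplaced set U, small U first (add the entries for U minus each lowest piece of U):
  |U|=1: {9}:1
  |U|=2: {8,9}:1
  |U|=3: {7,8,9}:1
  |U|=4: {6,7,8,9}:1
  |U|=5: {5,6,7,8,9}:1
  |U|=6: {0,5,6,7,8,9}:1  {4,5,6,7,8,9}:1
  |U|=7: {0,4,5,6,7,8,9}:2  {3,4,5,6,7,8,9}:1
  |U|=8: {0,3,4,5,6,7,8,9}:3  {2,3,4,5,6,7,8,9}:1
  start at 0(p): 1
  start at 1(s): 4
sum over floor = 5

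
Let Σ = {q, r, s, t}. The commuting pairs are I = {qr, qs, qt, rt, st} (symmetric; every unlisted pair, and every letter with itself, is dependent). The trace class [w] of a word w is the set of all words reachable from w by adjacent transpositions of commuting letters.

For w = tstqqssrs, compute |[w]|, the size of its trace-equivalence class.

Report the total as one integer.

756

drop 0:t onto floor
drop 1:s onto floor
drop 2:t onto {0:t}
drop 3:q onto floor
drop 4:q onto {3:q}
drop 5:s onto {1:s}
drop 6:s onto {5:s}
drop 7:r onto {6:s}
drop 8:s onto {7:r}
ground layer = {0:t, 1:s, 3:q}
drop-orders for the pieces not yet dropped (sum over which currently-grounded one goes next):
  1 to go: {2} 1  {4} 1  {8} 1
  2 to go: {0,2} 1  {2,4} 2  {2,8} 2  {3,4} 1  {4,8} 2  {7,8} 1
  3 to go: {0,2,4} 3  {0,2,8} 3  {2,3,4} 3  {2,4,8} 6  {2,7,8} 3  {3,4,8} 3  {4,7,8} 3  {6,7,8} 1
  4 to go: {0,2,3,4} 6  {0,2,4,8} 12  {0,2,7,8} 6  {2,3,4,8} 12  {2,4,7,8} 12  {2,6,7,8} 4  {3,4,7,8} 6  {4,6,7,8} 4  {5,6,7,8} 1
  5 to go: {0,2,3,4,8} 30  {0,2,4,7,8} 30  {0,2,6,7,8} 10  {1,5,6,7,8} 1  {2,3,4,7,8} 30  {2,4,6,7,8} 20  {2,5,6,7,8} 5  {3,4,6,7,8} 10  {4,5,6,7,8} 5
  6 to go: {0,2,3,4,7,8} 90  {0,2,4,6,7,8} 60  {0,2,5,6,7,8} 15  {1,2,5,6,7,8} 6  {1,4,5,6,7,8} 6  {2,3,4,6,7,8} 60  {2,4,5,6,7,8} 30  {3,4,5,6,7,8} 15
  7 to go: {0,1,2,5,6,7,8} 21  {0,2,3,4,6,7,8} 210  {0,2,4,5,6,7,8} 105  {1,2,4,5,6,7,8} 42  {1,3,4,5,6,7,8} 21  {2,3,4,5,6,7,8} 105
  if 0:t drops first: 168 orders
  if 1:s drops first: 420 orders
  if 3:q drops first: 168 orders
heap linearizations: 756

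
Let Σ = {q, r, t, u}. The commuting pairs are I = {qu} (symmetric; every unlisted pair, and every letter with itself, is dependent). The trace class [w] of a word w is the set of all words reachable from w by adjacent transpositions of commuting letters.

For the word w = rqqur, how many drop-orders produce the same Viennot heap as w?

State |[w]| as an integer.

3

#0=r has no predecessor
#1=q depends on [0:r]
#2=q depends on [1:q]
#3=u depends on [0:r]
#4=r depends on [2:q, 3:u]
sources: [0:r]
N(rest) = Σ N(rest − s) over sources s of rest; N(one piece) = 1:
  size 1 → [4]=1
  size 2 → [2,4]=1  [3,4]=1
  size 3 → [1,2,4]=1  [2,3,4]=2
  first=0(r) contributes 3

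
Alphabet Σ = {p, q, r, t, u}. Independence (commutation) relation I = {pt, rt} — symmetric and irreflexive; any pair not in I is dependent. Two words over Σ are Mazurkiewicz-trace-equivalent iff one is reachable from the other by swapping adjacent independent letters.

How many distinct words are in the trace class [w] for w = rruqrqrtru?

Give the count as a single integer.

drop 0:r onto floor
drop 1:r onto {0:r}
drop 2:u onto {1:r}
drop 3:q onto {2:u}
drop 4:r onto {3:q}
drop 5:q onto {4:r}
drop 6:r onto {5:q}
drop 7:t onto {5:q}
drop 8:r onto {6:r}
drop 9:u onto {7:t, 8:r}
ground layer = {0:r}
drop-orders for the pieces not yet dropped (sum over which currently-grounded one goes next):
  1 to go: {9} 1
  2 to go: {7,9} 1  {8,9} 1
  3 to go: {6,8,9} 1  {7,8,9} 2
  4 to go: {6,7,8,9} 3
  5 to go: {5,6,7,8,9} 3
  6 to go: {4,5,6,7,8,9} 3
  7 to go: {3,4,5,6,7,8,9} 3
  8 to go: {2,3,4,5,6,7,8,9} 3
  if 0:r drops first: 3 orders

3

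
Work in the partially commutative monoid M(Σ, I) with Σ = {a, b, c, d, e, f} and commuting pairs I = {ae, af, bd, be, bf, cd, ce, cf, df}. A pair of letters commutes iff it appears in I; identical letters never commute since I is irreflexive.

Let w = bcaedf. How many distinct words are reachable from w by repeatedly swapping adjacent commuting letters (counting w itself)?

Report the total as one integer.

#0=b has no predecessor
#1=c depends on [0:b]
#2=a depends on [1:c]
#3=e has no predecessor
#4=d depends on [2:a, 3:e]
#5=f depends on [3:e]
sources: [0:b, 3:e]
N(rest) = Σ N(rest − s) over sources s of rest; N(one piece) = 1:
  size 1 → [4]=1  [5]=1
  size 2 → [2,4]=1  [4,5]=2
  size 3 → [1,2,4]=1  [2,4,5]=3  [3,4,5]=2
  size 4 → [0,1,2,4]=1  [1,2,4,5]=4  [2,3,4,5]=5
  first=0(b) contributes 9
  first=3(e) contributes 5
|[w]| = 14

14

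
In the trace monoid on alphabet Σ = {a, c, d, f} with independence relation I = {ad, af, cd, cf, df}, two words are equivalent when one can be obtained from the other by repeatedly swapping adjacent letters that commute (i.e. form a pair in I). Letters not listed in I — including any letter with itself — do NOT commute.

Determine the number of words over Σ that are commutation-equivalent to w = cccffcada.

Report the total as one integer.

252

#0=c has no predecessor
#1=c depends on [0:c]
#2=c depends on [1:c]
#3=f has no predecessor
#4=f depends on [3:f]
#5=c depends on [2:c]
#6=a depends on [5:c]
#7=d has no predecessor
#8=a depends on [6:a]
sources: [0:c, 3:f, 7:d]
N(rest) = Σ N(rest − s) over sources s of rest; N(one piece) = 1:
  size 1 → [4]=1  [7]=1  [8]=1
  size 2 → [3,4]=1  [4,7]=2  [4,8]=2  [6,8]=1  [7,8]=2
  size 3 → [3,4,7]=3  [3,4,8]=3  [4,6,8]=3  [4,7,8]=6  [5,6,8]=1  [6,7,8]=3
  size 4 → [2,5,6,8]=1  [3,4,6,8]=6  [3,4,7,8]=12  [4,5,6,8]=4  [4,6,7,8]=12  [5,6,7,8]=4
  size 5 → [1,2,5,6,8]=1  [2,4,5,6,8]=5  [2,5,6,7,8]=5  [3,4,5,6,8]=10  [3,4,6,7,8]=30  [4,5,6,7,8]=20
  size 6 → [0,1,2,5,6,8]=1  [1,2,4,5,6,8]=6  [1,2,5,6,7,8]=6  [2,3,4,5,6,8]=15  [2,4,5,6,7,8]=30  [3,4,5,6,7,8]=60
  size 7 → [0,1,2,4,5,6,8]=7  [0,1,2,5,6,7,8]=7  [1,2,3,4,5,6,8]=21  [1,2,4,5,6,7,8]=42  [2,3,4,5,6,7,8]=105
  first=0(c) contributes 168
  first=3(f) contributes 56
  first=7(d) contributes 28
|[w]| = 252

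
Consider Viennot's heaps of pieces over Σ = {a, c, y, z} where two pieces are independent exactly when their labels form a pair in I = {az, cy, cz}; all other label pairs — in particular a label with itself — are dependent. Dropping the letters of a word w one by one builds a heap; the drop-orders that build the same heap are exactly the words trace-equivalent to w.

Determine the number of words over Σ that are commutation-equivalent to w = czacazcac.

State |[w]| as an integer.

0(c) covers ∅
1(z) covers ∅
2(a) covers 0:c
3(c) covers 2:a
4(a) covers 3:c
5(z) covers 1:z
6(c) covers 4:a
7(a) covers 6:c
8(c) covers 7:a
floor of heap: 0:c, 1:z
completions by unplaced set U, small U first (add the entries for U minus each lowest piece of U):
  |U|=1: {5}:1  {8}:1
  |U|=2: {1,5}:1  {5,8}:2  {7,8}:1
  |U|=3: {1,5,8}:3  {5,7,8}:3  {6,7,8}:1
  |U|=4: {1,5,7,8}:6  {4,6,7,8}:1  {5,6,7,8}:4
  |U|=5: {1,5,6,7,8}:10  {3,4,6,7,8}:1  {4,5,6,7,8}:5
  |U|=6: {1,4,5,6,7,8}:15  {2,3,4,6,7,8}:1  {3,4,5,6,7,8}:6
  |U|=7: {0,2,3,4,6,7,8}:1  {1,3,4,5,6,7,8}:21  {2,3,4,5,6,7,8}:7
  start at 0(c): 28
  start at 1(z): 8
sum over floor = 36

36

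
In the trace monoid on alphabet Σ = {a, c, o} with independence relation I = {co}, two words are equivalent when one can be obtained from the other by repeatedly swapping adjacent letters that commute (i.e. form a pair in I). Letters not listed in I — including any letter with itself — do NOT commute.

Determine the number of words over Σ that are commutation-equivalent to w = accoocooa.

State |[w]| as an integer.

0(a) covers ∅
1(c) covers 0:a
2(c) covers 1:c
3(o) covers 0:a
4(o) covers 3:o
5(c) covers 2:c
6(o) covers 4:o
7(o) covers 6:o
8(a) covers 5:c, 7:o
floor of heap: 0:a
completions by unplaced set U, small U first (add the entries for U minus each lowest piece of U):
  |U|=1: {8}:1
  |U|=2: {5,8}:1  {7,8}:1
  |U|=3: {2,5,8}:1  {5,7,8}:2  {6,7,8}:1
  |U|=4: {1,2,5,8}:1  {2,5,7,8}:3  {4,6,7,8}:1  {5,6,7,8}:3
  |U|=5: {1,2,5,7,8}:4  {2,5,6,7,8}:6  {3,4,6,7,8}:1  {4,5,6,7,8}:4
  |U|=6: {1,2,5,6,7,8}:10  {2,4,5,6,7,8}:10  {3,4,5,6,7,8}:5
  |U|=7: {1,2,4,5,6,7,8}:20  {2,3,4,5,6,7,8}:15
  start at 0(a): 35

35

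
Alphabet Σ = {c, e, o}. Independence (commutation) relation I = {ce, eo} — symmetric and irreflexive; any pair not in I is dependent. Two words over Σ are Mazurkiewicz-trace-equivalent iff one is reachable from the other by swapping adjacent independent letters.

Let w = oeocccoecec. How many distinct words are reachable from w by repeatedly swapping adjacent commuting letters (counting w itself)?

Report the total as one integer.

#0=o has no predecessor
#1=e has no predecessor
#2=o depends on [0:o]
#3=c depends on [2:o]
#4=c depends on [3:c]
#5=c depends on [4:c]
#6=o depends on [5:c]
#7=e depends on [1:e]
#8=c depends on [6:o]
#9=e depends on [7:e]
#10=c depends on [8:c]
sources: [0:o, 1:e]
N(rest) = Σ N(rest − s) over sources s of rest; N(one piece) = 1:
  size 1 → [9]=1  [10]=1
  size 2 → [7,9]=1  [8,10]=1  [9,10]=2
  size 3 → [1,7,9]=1  [6,8,10]=1  [7,9,10]=3  [8,9,10]=3
  size 4 → [1,7,9,10]=4  [5,6,8,10]=1  [6,8,9,10]=4  [7,8,9,10]=6
  size 5 → [1,7,8,9,10]=10  [4,5,6,8,10]=1  [5,6,8,9,10]=5  [6,7,8,9,10]=10
  size 6 → [1,6,7,8,9,10]=20  [3,4,5,6,8,10]=1  [4,5,6,8,9,10]=6  [5,6,7,8,9,10]=15
  size 7 → [1,5,6,7,8,9,10]=35  [2,3,4,5,6,8,10]=1  [3,4,5,6,8,9,10]=7  [4,5,6,7,8,9,10]=21
  size 8 → [0,2,3,4,5,6,8,10]=1  [1,4,5,6,7,8,9,10]=56  [2,3,4,5,6,8,9,10]=8  [3,4,5,6,7,8,9,10]=28
  size 9 → [0,2,3,4,5,6,8,9,10]=9  [1,3,4,5,6,7,8,9,10]=84  [2,3,4,5,6,7,8,9,10]=36
  first=0(o) contributes 120
  first=1(e) contributes 45
|[w]| = 165

165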